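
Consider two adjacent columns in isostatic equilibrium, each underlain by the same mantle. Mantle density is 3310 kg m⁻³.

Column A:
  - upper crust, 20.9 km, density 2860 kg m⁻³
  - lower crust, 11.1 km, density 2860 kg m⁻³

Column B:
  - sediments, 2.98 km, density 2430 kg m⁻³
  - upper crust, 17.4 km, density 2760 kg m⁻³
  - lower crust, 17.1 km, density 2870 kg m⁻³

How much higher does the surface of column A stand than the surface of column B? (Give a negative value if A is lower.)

For any compensation level in the mantle, the mantle terms cancel and isostasy reduces to e = (Σt_A − Σt_B) − (Σ(ρt)_A − Σ(ρt)_B) / ρ_m.
Σt_A = 32 km; Σt_B = 37.48 km; Σ(ρt)_A = 91520; Σ(ρt)_B = 104342.4 (in km·kg m⁻³).
e = (32 − 37.48) − (91520 − 104342.4) / 3310 = −1.61 km.

−1.61 km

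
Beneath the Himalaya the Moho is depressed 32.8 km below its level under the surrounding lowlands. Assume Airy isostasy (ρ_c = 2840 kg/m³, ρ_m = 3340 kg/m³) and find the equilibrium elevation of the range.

Isostatic balance requires: ρ_c h = (ρ_m − ρ_c) r.
h = r (ρ_m − ρ_c) / ρ_c = 32.8 km × (3340 − 2840) / 2840 = 5.77 km.

5.77 km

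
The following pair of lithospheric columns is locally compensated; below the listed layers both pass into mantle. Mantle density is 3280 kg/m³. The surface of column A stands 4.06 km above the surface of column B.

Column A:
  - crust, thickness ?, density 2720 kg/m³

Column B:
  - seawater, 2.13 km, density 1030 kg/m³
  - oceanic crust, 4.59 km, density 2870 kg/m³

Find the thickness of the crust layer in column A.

35.7 km

Take the compensation level at the base of the deeper column (depth z_c below the surface of column A) and equate Σ ρ_i t_i down to z_c; mantle fills any gap and the z_c terms cancel.
Column A: x×2720 + (z_c − 0 − x)×3280
Column B: 4.06×0 + 2.13×1030 + 4.59×2870 + (z_c − 4.06 − 6.72)×3280
The z_c×3280 term appears on both sides and cancels. Collect the known terms of each column as K = Σ(ρt)_known − 3280 × (depth of known layers): K_A = 0 − 3280×0 = 0; K_B = 15367.2 − 3280×(4.06 + 6.72) = −19991.2.
Balance: K_A − x×(3280 − 2720) = K_B, so x = (K_A − K_B)/(3280 − 2720) = 19991.2/560 = 35.7 km.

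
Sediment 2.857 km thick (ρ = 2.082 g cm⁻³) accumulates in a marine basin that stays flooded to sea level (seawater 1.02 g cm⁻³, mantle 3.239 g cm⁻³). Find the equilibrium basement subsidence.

Submarine loading: the sediment displaces seawater, and the subsidence is in turn flooded, so s (ρ_m − ρ_w) = t (ρ_sed − ρ_w).
s = 2.857 km × (2.082 − 1.02) / (3.239 − 1.02) = 1.37 km.

1.37 km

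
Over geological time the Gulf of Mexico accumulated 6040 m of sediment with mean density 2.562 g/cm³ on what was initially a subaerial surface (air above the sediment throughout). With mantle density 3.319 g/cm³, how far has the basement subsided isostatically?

4660 m

Subaerial load: s = t ρ_sed / ρ_m = 6040 m × 2.562/3.319 = 4660 m.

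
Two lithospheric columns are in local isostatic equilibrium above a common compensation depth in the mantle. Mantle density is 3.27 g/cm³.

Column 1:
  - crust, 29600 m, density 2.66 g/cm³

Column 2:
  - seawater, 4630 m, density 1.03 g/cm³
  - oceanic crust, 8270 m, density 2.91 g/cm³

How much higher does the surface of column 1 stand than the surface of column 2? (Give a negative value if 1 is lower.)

For any compensation level in the mantle, the mantle terms cancel and isostasy reduces to e = (Σt_1 − Σt_2) − (Σ(ρt)_1 − Σ(ρt)_2) / ρ_m.
Σt_1 = 29600 m; Σt_2 = 12900 m; Σ(ρt)_1 = 78736; Σ(ρt)_2 = 28834.6 (in m·g/cm³).
e = (29600 − 12900) − (78736 − 28834.6) / 3.27 = 1440 m.

1440 m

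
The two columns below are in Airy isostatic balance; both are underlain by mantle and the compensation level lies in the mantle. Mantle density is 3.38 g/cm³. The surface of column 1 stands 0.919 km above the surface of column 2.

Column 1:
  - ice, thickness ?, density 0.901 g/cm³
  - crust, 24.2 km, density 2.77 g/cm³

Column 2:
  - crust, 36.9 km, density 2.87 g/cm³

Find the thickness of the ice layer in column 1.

2.89 km

Take the compensation level at the base of the deeper column (depth z_c below the surface of column 1) and equate Σ ρ_i t_i down to z_c; mantle fills any gap and the z_c terms cancel.
Column 1: x×0.901 + 24.2×2.77 + (z_c − 24.2 − x)×3.38
Column 2: 0.919×0 + 36.9×2.87 + (z_c − 0.919 − 36.9)×3.38
The z_c×3.38 term appears on both sides and cancels. Collect the known terms of each column as K = Σ(ρt)_known − 3.38 × (depth of known layers): K_1 = 67.034 − 3.38×24.2 = −14.762; K_2 = 105.903 − 3.38×(0.919 + 36.9) = −21.92522.
Balance: K_1 − x×(3.38 − 0.901) = K_2, so x = (K_1 − K_2)/(3.38 − 0.901) = 7.16322/2.479 = 2.89 km.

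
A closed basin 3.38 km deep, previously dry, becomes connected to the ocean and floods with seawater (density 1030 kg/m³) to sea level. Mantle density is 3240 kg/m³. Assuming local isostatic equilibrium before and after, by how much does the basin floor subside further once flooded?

After flooding the water column is d + s deep. Its weight must equal the weight of mantle displaced by the extra subsidence s: (d + s) ρ_w = s ρ_m.
s = d ρ_w / (ρ_m − ρ_w) = 3.38 km × 1030/(3240 − 1030) = 1.58 km.

1.58 km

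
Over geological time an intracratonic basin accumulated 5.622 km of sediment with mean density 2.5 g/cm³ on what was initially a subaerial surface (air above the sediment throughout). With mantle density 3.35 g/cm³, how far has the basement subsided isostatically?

Subaerial load: s = t ρ_sed / ρ_m = 5.622 km × 2.5/3.35 = 4.2 km.

4.2 km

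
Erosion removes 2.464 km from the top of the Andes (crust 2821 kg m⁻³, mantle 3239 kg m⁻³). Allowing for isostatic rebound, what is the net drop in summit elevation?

Rebound u = e ρ_c/ρ_m = 2.464 km × 2821/3239 = 2.146 km.
Net surface drop = e − u = 2.464 km − 2.146 km = e (ρ_m − ρ_c)/ρ_m = 0.318 km.

0.318 km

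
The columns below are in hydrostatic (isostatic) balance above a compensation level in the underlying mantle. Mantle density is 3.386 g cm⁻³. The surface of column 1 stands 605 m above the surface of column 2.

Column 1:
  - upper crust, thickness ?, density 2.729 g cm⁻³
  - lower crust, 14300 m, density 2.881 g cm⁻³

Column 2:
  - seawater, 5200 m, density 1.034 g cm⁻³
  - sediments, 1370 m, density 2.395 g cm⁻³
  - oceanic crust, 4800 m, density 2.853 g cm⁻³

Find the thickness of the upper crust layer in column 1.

Take the compensation level at the base of the deeper column (depth z_c below the surface of column 1) and equate Σ ρ_i t_i down to z_c; mantle fills any gap and the z_c terms cancel.
Column 1: x×2.729 + 14300×2.881 + (z_c − 14300 − x)×3.386
Column 2: 605×0 + 5200×1.034 + 1370×2.395 + 4800×2.853 + (z_c − 605 − 11370)×3.386
The z_c×3.386 term appears on both sides and cancels. Collect the known terms of each column as K = Σ(ρt)_known − 3.386 × (depth of known layers): K_1 = 41198.3 − 3.386×14300 = −7221.5; K_2 = 22352.35 − 3.386×(605 + 11370) = −18195.
Balance: K_1 − x×(3.386 − 2.729) = K_2, so x = (K_1 − K_2)/(3.386 − 2.729) = 10973.5/0.657 = 16700 m.

16700 m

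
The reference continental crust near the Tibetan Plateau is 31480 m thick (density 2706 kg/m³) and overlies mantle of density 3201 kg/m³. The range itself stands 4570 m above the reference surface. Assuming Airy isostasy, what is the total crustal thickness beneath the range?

Root depth r = h ρ_c / (ρ_m − ρ_c) = 4570 m × 2706 / 495 = 24980 m.
Total thickness = T + h + r = 31480 m + 4570 m + 24980 m = 61000 m.

61000 m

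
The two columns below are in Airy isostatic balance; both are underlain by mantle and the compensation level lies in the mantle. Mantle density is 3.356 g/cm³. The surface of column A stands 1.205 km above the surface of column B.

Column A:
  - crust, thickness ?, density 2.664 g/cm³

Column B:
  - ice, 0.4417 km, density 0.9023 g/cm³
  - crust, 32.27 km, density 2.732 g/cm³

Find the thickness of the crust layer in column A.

36.5 km

Take the compensation level at the base of the deeper column (depth z_c below the surface of column A) and equate Σ ρ_i t_i down to z_c; mantle fills any gap and the z_c terms cancel.
Column A: x×2.664 + (z_c − 0 − x)×3.356
Column B: 1.205×0 + 0.4417×0.9023 + 32.27×2.732 + (z_c − 1.205 − 32.7117)×3.356
The z_c×3.356 term appears on both sides and cancels. Collect the known terms of each column as K = Σ(ρt)_known − 3.356 × (depth of known layers): K_A = 0 − 3.356×0 = 0; K_B = 88.5601859 − 3.356×(1.205 + 32.7117) = −25.2642593.
Balance: K_A − x×(3.356 − 2.664) = K_B, so x = (K_A − K_B)/(3.356 − 2.664) = 25.2643/0.692 = 36.5 km.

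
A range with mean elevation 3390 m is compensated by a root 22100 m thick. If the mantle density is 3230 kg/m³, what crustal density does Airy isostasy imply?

ρ_c h = (ρ_m − ρ_c) r → ρ_c (h + r) = ρ_m r → ρ_c = ρ_m r / (h + r).
ρ_c = 3230 × 22100 m / (3390 m + 22100 m) = 2800 kg/m³.

2800 kg/m³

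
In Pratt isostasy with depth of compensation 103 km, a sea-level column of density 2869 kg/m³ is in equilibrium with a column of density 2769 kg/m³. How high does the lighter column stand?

ρ_ref D = ρ (D + h) → h = D (ρ_ref − ρ)/ρ.
h = 103 km × (2869 − 2769)/2769 = 3.72 km.

3.72 km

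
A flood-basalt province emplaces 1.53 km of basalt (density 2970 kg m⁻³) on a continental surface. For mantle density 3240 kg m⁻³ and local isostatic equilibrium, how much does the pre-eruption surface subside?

Subaerial loading: s = t ρ_load / ρ_m.
s = 1.53 km × 2970/3240 = 1.4 km.

1.4 km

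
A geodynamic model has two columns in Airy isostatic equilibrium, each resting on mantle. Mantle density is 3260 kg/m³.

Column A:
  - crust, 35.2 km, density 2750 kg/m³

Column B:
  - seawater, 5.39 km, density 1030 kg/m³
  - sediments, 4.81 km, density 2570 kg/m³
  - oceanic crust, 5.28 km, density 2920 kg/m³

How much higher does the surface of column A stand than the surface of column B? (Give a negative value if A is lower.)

0.251 km

For any compensation level in the mantle, the mantle terms cancel and isostasy reduces to e = (Σt_A − Σt_B) − (Σ(ρt)_A − Σ(ρt)_B) / ρ_m.
Σt_A = 35.2 km; Σt_B = 15.48 km; Σ(ρt)_A = 96800; Σ(ρt)_B = 33331 (in km·kg/m³).
e = (35.2 − 15.48) − (96800 − 33331) / 3260 = 0.251 km.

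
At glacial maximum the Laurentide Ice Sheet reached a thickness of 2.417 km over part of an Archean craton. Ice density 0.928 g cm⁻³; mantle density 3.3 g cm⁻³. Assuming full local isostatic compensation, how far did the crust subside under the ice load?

Balancing pressure at the compensation depth: the ice load ρ_ice t is balanced by mantle displaced below, ρ_m s.
s = t ρ_ice / ρ_m = 2.417 km × 0.928/3.3 = 0.68 km.

0.68 km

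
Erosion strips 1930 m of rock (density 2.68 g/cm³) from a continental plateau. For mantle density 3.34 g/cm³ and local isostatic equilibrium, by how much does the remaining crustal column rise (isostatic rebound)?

Unloading: uplift u = e ρ_c/ρ_m = 1930 m × 2.68/3.34 = 1550 m.

1550 m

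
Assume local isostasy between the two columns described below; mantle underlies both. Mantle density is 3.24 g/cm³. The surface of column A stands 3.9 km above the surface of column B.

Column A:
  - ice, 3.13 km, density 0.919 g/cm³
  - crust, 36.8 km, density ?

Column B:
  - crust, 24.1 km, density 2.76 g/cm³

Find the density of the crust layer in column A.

Take the compensation level at the base of the deeper column (depth z_c below the surface of column A) and equate Σ ρ_i t_i down to z_c; mantle fills any gap and the z_c terms cancel.
Column A: 3.13×0.919 + 36.8×ρ + (z_c − 39.93)×3.24
Column B: 3.9×0 + 24.1×2.76 + (z_c − 3.9 − 24.1)×3.24
The z_c×3.24 term appears on both sides and cancels. Collect the known terms of each column as K = Σ(ρt)_known − 3.24 × (depth of known layers): K_A = 2.87647 − 3.24×39.93 = −126.49673; K_B = 66.516 − 3.24×(3.9 + 24.1) = −24.204.
Balance: K_A + 36.8×ρ = K_B, so ρ = (K_B − K_A)/36.8 = 102.293/36.8 = 2.78 g/cm³.

2.78 g/cm³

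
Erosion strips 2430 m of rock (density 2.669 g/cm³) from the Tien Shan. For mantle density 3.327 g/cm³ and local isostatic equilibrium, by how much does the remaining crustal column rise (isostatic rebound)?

1950 m

Unloading: uplift u = e ρ_c/ρ_m = 2430 m × 2.669/3.327 = 1950 m.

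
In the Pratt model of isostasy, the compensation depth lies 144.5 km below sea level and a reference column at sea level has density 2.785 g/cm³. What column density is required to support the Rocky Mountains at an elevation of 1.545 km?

Pratt balance: ρ_ref D = ρ (D + h).
ρ = ρ_ref D/(D + h) = 2.785 × 144.5 km/(144.5 km + 1.545 km) = 2.76 g/cm³.

2.76 g/cm³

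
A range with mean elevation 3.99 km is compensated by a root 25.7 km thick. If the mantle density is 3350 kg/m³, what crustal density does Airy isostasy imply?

2900 kg/m³

ρ_c h = (ρ_m − ρ_c) r → ρ_c (h + r) = ρ_m r → ρ_c = ρ_m r / (h + r).
ρ_c = 3350 × 25.7 km / (3.99 km + 25.7 km) = 2900 kg/m³.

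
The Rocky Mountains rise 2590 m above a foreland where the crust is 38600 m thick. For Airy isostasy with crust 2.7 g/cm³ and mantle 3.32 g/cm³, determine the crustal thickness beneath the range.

52500 m

Root depth r = h ρ_c / (ρ_m − ρ_c) = 2590 m × 2.7 / 0.62 = 11280 m.
Total thickness = T + h + r = 38600 m + 2590 m + 11280 m = 52500 m.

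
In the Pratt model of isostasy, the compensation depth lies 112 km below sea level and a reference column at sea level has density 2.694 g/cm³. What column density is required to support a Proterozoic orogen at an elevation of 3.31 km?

2.62 g/cm³

Pratt balance: ρ_ref D = ρ (D + h).
ρ = ρ_ref D/(D + h) = 2.694 × 112 km/(112 km + 3.31 km) = 2.62 g/cm³.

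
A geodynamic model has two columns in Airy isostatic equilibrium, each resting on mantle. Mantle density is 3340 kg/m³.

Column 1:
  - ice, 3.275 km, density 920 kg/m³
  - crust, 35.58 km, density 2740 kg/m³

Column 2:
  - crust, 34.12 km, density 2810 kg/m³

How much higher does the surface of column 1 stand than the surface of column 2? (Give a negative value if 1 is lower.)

3.35 km

For any compensation level in the mantle, the mantle terms cancel and isostasy reduces to e = (Σt_1 − Σt_2) − (Σ(ρt)_1 − Σ(ρt)_2) / ρ_m.
Σt_1 = 38.855 km; Σt_2 = 34.12 km; Σ(ρt)_1 = 100502.2; Σ(ρt)_2 = 95877.2 (in km·kg/m³).
e = (38.855 − 34.12) − (100502.2 − 95877.2) / 3340 = 3.35 km.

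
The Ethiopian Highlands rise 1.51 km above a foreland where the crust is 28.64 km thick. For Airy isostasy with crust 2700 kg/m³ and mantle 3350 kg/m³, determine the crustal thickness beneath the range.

Root depth r = h ρ_c / (ρ_m − ρ_c) = 1.51 km × 2700 / 650 = 6.272 km.
Total thickness = T + h + r = 28.64 km + 1.51 km + 6.272 km = 36.4 km.

36.4 km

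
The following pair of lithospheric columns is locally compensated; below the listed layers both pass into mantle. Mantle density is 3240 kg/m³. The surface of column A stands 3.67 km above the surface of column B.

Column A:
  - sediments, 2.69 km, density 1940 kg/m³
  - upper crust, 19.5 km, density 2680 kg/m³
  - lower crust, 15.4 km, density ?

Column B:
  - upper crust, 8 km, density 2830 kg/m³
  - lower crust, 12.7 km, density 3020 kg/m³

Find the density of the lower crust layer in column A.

3010 kg/m³

Take the compensation level at the base of the deeper column (depth z_c below the surface of column A) and equate Σ ρ_i t_i down to z_c; mantle fills any gap and the z_c terms cancel.
Column A: 2.69×1940 + 19.5×2680 + 15.4×ρ + (z_c − 37.59)×3240
Column B: 3.67×0 + 8×2830 + 12.7×3020 + (z_c − 3.67 − 20.7)×3240
The z_c×3240 term appears on both sides and cancels. Collect the known terms of each column as K = Σ(ρt)_known − 3240 × (depth of known layers): K_A = 57478.6 − 3240×37.59 = −64313; K_B = 60994 − 3240×(3.67 + 20.7) = −17964.8.
Balance: K_A + 15.4×ρ = K_B, so ρ = (K_B − K_A)/15.4 = 46348.2/15.4 = 3010 kg/m³.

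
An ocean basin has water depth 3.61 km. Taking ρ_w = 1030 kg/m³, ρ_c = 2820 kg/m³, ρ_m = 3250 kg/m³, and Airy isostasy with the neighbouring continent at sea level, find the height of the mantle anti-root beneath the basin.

15 km

For local isostatic compensation: replacing crust with seawater at the top is compensated by replacing crust with mantle at the base: d (ρ_c − ρ_w) = a (ρ_m − ρ_c).
a = d (ρ_c − ρ_w)/(ρ_m − ρ_c) = 3.61 km × 1790/430 = 15 km.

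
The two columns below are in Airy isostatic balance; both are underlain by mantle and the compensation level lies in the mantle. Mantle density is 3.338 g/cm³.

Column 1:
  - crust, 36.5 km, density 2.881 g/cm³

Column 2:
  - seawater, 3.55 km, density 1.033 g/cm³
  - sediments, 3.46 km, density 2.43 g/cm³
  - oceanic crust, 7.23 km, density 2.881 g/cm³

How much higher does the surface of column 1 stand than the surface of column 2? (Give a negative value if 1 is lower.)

For any compensation level in the mantle, the mantle terms cancel and isostasy reduces to e = (Σt_1 − Σt_2) − (Σ(ρt)_1 − Σ(ρt)_2) / ρ_m.
Σt_1 = 36.5 km; Σt_2 = 14.24 km; Σ(ρt)_1 = 105.1565; Σ(ρt)_2 = 32.90458 (in km·g/cm³).
e = (36.5 − 14.24) − (105.1565 − 32.90458) / 3.338 = 0.615 km.

0.615 km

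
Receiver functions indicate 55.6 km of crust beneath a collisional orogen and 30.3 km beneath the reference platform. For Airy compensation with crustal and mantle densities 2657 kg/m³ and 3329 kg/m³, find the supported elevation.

Excess crust Δ = 55.6 km − 30.3 km = 25.3 km, split between elevation h and root r with h + r = Δ.
Airy balance ρ_c h = (ρ_m − ρ_c) r gives r = h ρ_c/(ρ_m − ρ_c), so h (1 + ρ_c/(ρ_m − ρ_c)) = Δ, i.e. h = Δ (ρ_m − ρ_c)/ρ_m.
h = 25.3 km × 672/3329 = 5.11 km.

5.11 km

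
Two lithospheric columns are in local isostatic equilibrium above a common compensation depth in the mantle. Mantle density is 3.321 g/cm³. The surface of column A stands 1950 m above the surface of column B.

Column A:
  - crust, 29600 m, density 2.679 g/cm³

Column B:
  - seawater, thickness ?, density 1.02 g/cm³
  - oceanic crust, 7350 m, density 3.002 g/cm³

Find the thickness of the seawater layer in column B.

Take the compensation level at the base of the deeper column (depth z_c below the surface of column A) and equate Σ ρ_i t_i down to z_c; mantle fills any gap and the z_c terms cancel.
Column A: 29600×2.679 + (z_c − 29600)×3.321
Column B: 1950×0 + x×1.02 + 7350×3.002 + (z_c − 1950 − 7350 − x)×3.321
The z_c×3.321 term appears on both sides and cancels. Collect the known terms of each column as K = Σ(ρt)_known − 3.321 × (depth of known layers): K_A = 79298.4 − 3.321×29600 = −19003.2; K_B = 22064.7 − 3.321×(1950 + 7350) = −8820.6.
Balance: K_A = K_B − x×(3.321 − 1.02), so x = (K_B − K_A)/(3.321 − 1.02) = 10182.6/2.301 = 4430 m.

4430 m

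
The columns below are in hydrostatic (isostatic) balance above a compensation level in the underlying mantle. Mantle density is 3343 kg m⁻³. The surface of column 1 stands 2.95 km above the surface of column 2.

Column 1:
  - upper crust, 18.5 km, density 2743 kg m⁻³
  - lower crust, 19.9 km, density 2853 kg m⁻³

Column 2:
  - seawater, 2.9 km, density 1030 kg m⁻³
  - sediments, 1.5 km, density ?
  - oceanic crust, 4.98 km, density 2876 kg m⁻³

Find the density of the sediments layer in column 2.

Take the compensation level at the base of the deeper column (depth z_c below the surface of column 1) and equate Σ ρ_i t_i down to z_c; mantle fills any gap and the z_c terms cancel.
Column 1: 18.5×2743 + 19.9×2853 + (z_c − 38.4)×3343
Column 2: 2.95×0 + 2.9×1030 + 1.5×ρ + 4.98×2876 + (z_c − 2.95 − 9.38)×3343
The z_c×3343 term appears on both sides and cancels. Collect the known terms of each column as K = Σ(ρt)_known − 3343 × (depth of known layers): K_1 = 107520.2 − 3343×38.4 = −20851; K_2 = 17309.48 − 3343×(2.95 + 9.38) = −23909.71.
Balance: K_1 = K_2 + 1.5×ρ, so ρ = (K_1 − K_2)/1.5 = 3058.71/1.5 = 2040 kg m⁻³.

2040 kg m⁻³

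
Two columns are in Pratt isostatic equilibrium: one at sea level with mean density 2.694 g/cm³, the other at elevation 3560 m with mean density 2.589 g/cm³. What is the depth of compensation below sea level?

87800 m

ρ_ref D = ρ (D + h) → D (ρ_ref − ρ) = ρ h.
D = ρ h/(ρ_ref − ρ) = 2.589 × 3560 m/(2.694 − 2.589) = 87800 m.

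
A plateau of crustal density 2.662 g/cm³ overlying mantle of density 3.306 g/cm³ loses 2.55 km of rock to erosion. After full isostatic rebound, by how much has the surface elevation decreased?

0.497 km

Rebound u = e ρ_c/ρ_m = 2.55 km × 2.662/3.306 = 2.053 km.
Net surface drop = e − u = 2.55 km − 2.053 km = e (ρ_m − ρ_c)/ρ_m = 0.497 km.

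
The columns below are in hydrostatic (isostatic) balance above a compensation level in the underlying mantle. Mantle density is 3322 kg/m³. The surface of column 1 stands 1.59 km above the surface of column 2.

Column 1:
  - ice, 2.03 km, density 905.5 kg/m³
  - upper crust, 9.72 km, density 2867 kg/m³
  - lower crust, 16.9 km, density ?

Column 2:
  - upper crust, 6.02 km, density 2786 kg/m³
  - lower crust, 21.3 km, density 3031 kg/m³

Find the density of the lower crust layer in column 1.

3000 kg/m³

Take the compensation level at the base of the deeper column (depth z_c below the surface of column 1) and equate Σ ρ_i t_i down to z_c; mantle fills any gap and the z_c terms cancel.
Column 1: 2.03×905.5 + 9.72×2867 + 16.9×ρ + (z_c − 28.65)×3322
Column 2: 1.59×0 + 6.02×2786 + 21.3×3031 + (z_c − 1.59 − 27.32)×3322
The z_c×3322 term appears on both sides and cancels. Collect the known terms of each column as K = Σ(ρt)_known − 3322 × (depth of known layers): K_1 = 29705.405 − 3322×28.65 = −65469.895; K_2 = 81332.02 − 3322×(1.59 + 27.32) = −14707.
Balance: K_1 + 16.9×ρ = K_2, so ρ = (K_2 − K_1)/16.9 = 50762.9/16.9 = 3000 kg/m³.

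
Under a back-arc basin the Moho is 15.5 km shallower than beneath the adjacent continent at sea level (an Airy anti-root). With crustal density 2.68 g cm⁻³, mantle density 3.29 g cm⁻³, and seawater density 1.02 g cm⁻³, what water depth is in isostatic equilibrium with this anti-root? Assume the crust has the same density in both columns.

Replacing a thickness d of crust by seawater at the top must be balanced by replacing crust with mantle at the base: d (ρ_c − ρ_w) = a (ρ_m − ρ_c).
d = a (ρ_m − ρ_c)/(ρ_c − ρ_w) = 15.5 km × 0.61/1.66 = 5.7 km.

5.7 km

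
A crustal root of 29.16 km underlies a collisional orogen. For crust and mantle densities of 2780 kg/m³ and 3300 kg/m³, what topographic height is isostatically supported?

5.45 km

For local isostatic compensation: ρ_c h = (ρ_m − ρ_c) r.
h = r (ρ_m − ρ_c) / ρ_c = 29.16 km × (3300 − 2780) / 2780 = 5.45 km.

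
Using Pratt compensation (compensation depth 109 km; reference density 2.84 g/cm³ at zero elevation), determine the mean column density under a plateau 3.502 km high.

2.75 g/cm³

Pratt balance: ρ_ref D = ρ (D + h).
ρ = ρ_ref D/(D + h) = 2.84 × 109 km/(109 km + 3.502 km) = 2.75 g/cm³.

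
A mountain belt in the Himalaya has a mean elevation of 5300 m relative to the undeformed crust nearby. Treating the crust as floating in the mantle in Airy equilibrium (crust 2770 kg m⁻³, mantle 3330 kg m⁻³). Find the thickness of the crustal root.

26200 m

By Archimedes' principle applied to the lithosphere: the weight of the topography is balanced by the buoyancy of the root, ρ_c h = (ρ_m − ρ_c) r.
r = h · ρ_c / (ρ_m − ρ_c) = 5300 m × 2770 / (3330 − 2770) = 26200 m.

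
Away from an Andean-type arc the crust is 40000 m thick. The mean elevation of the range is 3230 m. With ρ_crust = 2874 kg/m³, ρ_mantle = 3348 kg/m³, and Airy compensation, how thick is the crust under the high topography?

62800 m

Root depth r = h ρ_c / (ρ_m − ρ_c) = 3230 m × 2874 / 474 = 19580 m.
Total thickness = T + h + r = 40000 m + 3230 m + 19580 m = 62800 m.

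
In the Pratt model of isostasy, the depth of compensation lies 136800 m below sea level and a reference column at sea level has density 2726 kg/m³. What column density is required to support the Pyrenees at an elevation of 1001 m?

2710 kg/m³

Pratt balance: ρ_ref D = ρ (D + h).
ρ = ρ_ref D/(D + h) = 2726 × 136800 m/(136800 m + 1001 m) = 2710 kg/m³.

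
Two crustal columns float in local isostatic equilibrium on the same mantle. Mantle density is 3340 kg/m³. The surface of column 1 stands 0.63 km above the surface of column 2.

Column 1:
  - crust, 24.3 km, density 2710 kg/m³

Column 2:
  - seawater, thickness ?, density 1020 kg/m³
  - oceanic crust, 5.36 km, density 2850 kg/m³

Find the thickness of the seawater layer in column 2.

Take the compensation level at the base of the deeper column (depth z_c below the surface of column 1) and equate Σ ρ_i t_i down to z_c; mantle fills any gap and the z_c terms cancel.
Column 1: 24.3×2710 + (z_c − 24.3)×3340
Column 2: 0.63×0 + x×1020 + 5.36×2850 + (z_c − 0.63 − 5.36 − x)×3340
The z_c×3340 term appears on both sides and cancels. Collect the known terms of each column as K = Σ(ρt)_known − 3340 × (depth of known layers): K_1 = 65853 − 3340×24.3 = −15309; K_2 = 15276 − 3340×(0.63 + 5.36) = −4730.6.
Balance: K_1 = K_2 − x×(3340 − 1020), so x = (K_2 − K_1)/(3340 − 1020) = 10578.4/2320 = 4.56 km.

4.56 km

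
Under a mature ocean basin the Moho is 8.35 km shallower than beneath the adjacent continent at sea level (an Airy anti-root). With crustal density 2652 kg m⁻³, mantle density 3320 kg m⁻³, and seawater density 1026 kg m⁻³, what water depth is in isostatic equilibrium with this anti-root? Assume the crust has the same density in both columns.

Replacing a thickness d of crust by seawater at the top must be balanced by replacing crust with mantle at the base: d (ρ_c − ρ_w) = a (ρ_m − ρ_c).
d = a (ρ_m − ρ_c)/(ρ_c − ρ_w) = 8.35 km × 668/1626 = 3.43 km.

3.43 km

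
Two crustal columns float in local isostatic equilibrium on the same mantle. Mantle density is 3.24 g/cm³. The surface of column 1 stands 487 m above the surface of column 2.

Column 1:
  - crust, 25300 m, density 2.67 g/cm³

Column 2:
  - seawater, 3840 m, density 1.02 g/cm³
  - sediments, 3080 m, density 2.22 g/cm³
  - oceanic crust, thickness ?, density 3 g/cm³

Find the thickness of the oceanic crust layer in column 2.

Take the compensation level at the base of the deeper column (depth z_c below the surface of column 1) and equate Σ ρ_i t_i down to z_c; mantle fills any gap and the z_c terms cancel.
Column 1: 25300×2.67 + (z_c − 25300)×3.24
Column 2: 487×0 + 3840×1.02 + 3080×2.22 + x×3 + (z_c − 487 − 6920 − x)×3.24
The z_c×3.24 term appears on both sides and cancels. Collect the known terms of each column as K = Σ(ρt)_known − 3.24 × (depth of known layers): K_1 = 67551 − 3.24×25300 = −14421; K_2 = 10754.4 − 3.24×(487 + 6920) = −13244.28.
Balance: K_1 = K_2 − x×(3.24 − 3), so x = (K_2 − K_1)/(3.24 − 3) = 1176.72/0.24 = 4900 m.

4900 m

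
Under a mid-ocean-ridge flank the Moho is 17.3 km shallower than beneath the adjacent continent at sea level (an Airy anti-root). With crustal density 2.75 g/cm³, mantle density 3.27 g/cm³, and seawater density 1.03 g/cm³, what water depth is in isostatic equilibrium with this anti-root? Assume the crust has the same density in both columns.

Replacing a thickness d of crust by seawater at the top must be balanced by replacing crust with mantle at the base: d (ρ_c − ρ_w) = a (ρ_m − ρ_c).
d = a (ρ_m − ρ_c)/(ρ_c − ρ_w) = 17.3 km × 0.52/1.72 = 5.23 km.

5.23 km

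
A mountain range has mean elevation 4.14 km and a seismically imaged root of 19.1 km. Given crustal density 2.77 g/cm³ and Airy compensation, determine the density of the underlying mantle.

3.37 g/cm³

Airy balance: ρ_c h = (ρ_m − ρ_c) r → ρ_m = ρ_c (1 + h/r).
ρ_m = 2.77 × (1 + 4.14 km/19.1 km) = 3.37 g/cm³.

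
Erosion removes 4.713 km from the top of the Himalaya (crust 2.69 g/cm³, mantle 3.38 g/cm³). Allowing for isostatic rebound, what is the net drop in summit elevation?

0.962 km

Rebound u = e ρ_c/ρ_m = 4.713 km × 2.69/3.38 = 3.751 km.
Net surface drop = e − u = 4.713 km − 3.751 km = e (ρ_m − ρ_c)/ρ_m = 0.962 km.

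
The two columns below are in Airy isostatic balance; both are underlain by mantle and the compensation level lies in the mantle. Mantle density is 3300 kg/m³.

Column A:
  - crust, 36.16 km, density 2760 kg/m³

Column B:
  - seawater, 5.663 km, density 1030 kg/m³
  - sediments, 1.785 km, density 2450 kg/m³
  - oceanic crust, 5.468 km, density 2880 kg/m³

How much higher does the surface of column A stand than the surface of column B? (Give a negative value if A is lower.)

0.866 km

For any compensation level in the mantle, the mantle terms cancel and isostasy reduces to e = (Σt_A − Σt_B) − (Σ(ρt)_A − Σ(ρt)_B) / ρ_m.
Σt_A = 36.16 km; Σt_B = 12.916 km; Σ(ρt)_A = 99801.6; Σ(ρt)_B = 25953.98 (in km·kg/m³).
e = (36.16 − 12.916) − (99801.6 − 25953.98) / 3300 = 0.866 km.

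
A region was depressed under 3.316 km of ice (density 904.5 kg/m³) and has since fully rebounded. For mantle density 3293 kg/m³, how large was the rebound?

0.911 km

Removing the load lets mantle flow back in; uplift u satisfies ρ_ice t = ρ_m u.
u = t ρ_ice/ρ_m = 3.316 km × 904.5/3293 = 0.911 km.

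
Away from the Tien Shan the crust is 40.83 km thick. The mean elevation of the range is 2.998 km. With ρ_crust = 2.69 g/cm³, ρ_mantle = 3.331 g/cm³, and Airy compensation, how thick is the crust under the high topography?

56.4 km

Root depth r = h ρ_c / (ρ_m − ρ_c) = 2.998 km × 2.69 / 0.641 = 12.58 km.
Total thickness = T + h + r = 40.83 km + 2.998 km + 12.58 km = 56.4 km.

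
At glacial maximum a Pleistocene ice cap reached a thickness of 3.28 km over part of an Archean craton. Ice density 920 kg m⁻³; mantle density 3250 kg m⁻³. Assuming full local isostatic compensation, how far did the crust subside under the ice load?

For local isostatic compensation: the ice load ρ_ice t is balanced by mantle displaced below, ρ_m s.
s = t ρ_ice / ρ_m = 3.28 km × 920/3250 = 0.928 km.

0.928 km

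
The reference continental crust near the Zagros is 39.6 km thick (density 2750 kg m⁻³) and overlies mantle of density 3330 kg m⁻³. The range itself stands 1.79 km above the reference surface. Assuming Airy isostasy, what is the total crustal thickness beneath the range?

Root depth r = h ρ_c / (ρ_m − ρ_c) = 1.79 km × 2750 / 580 = 8.487 km.
Total thickness = T + h + r = 39.6 km + 1.79 km + 8.487 km = 49.9 km.

49.9 km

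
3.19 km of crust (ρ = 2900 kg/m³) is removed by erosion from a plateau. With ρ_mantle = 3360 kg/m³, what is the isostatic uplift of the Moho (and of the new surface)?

Unloading: uplift u = e ρ_c/ρ_m = 3.19 km × 2900/3360 = 2.75 km.

2.75 km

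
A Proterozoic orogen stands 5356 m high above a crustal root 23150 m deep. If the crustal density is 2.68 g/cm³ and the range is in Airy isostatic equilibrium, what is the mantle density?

3.3 g/cm³

Airy balance: ρ_c h = (ρ_m − ρ_c) r → ρ_m = ρ_c (1 + h/r).
ρ_m = 2.68 × (1 + 5356 m/23150 m) = 3.3 g/cm³.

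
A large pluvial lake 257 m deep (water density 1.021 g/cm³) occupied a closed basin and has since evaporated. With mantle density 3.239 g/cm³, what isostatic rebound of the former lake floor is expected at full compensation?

u = d ρ_w/ρ_m = 257 m × 1.021/3.239 = 81 m.

81 m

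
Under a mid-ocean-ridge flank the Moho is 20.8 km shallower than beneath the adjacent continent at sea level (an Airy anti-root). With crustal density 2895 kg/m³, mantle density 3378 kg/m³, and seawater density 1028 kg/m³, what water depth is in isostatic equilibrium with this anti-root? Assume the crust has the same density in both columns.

5.38 km

Replacing a thickness d of crust by seawater at the top must be balanced by replacing crust with mantle at the base: d (ρ_c − ρ_w) = a (ρ_m − ρ_c).
d = a (ρ_m − ρ_c)/(ρ_c − ρ_w) = 20.8 km × 483/1867 = 5.38 km.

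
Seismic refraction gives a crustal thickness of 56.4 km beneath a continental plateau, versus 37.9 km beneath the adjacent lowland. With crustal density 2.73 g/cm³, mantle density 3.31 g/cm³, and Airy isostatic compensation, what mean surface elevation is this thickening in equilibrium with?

Excess crust Δ = 56.4 km − 37.9 km = 18.5 km, split between elevation h and root r with h + r = Δ.
Airy balance ρ_c h = (ρ_m − ρ_c) r gives r = h ρ_c/(ρ_m − ρ_c), so h (1 + ρ_c/(ρ_m − ρ_c)) = Δ, i.e. h = Δ (ρ_m − ρ_c)/ρ_m.
h = 18.5 km × 0.58/3.31 = 3.24 km.

3.24 km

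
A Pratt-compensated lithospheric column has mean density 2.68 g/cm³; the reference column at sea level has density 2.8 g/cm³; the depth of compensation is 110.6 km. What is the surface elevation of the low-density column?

ρ_ref D = ρ (D + h) → h = D (ρ_ref − ρ)/ρ.
h = 110.6 km × (2.8 − 2.68)/2.68 = 4.95 km.

4.95 km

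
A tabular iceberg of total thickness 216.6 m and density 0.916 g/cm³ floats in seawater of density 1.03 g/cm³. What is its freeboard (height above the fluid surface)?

24 m

Floating equilibrium: submerged depth d = t ρ_obj/ρ_fluid = 216.6 m × 0.916/1.03 = 192.6 m.
Freeboard = t − d = 216.6 m − 192.6 m = 24 m.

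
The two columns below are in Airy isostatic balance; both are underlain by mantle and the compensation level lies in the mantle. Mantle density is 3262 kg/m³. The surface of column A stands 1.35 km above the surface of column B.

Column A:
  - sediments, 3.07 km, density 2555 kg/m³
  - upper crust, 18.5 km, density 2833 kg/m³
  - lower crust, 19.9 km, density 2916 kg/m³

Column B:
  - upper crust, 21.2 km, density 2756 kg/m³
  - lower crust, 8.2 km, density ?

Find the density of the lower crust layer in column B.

Take the compensation level at the base of the deeper column (depth z_c below the surface of column A) and equate Σ ρ_i t_i down to z_c; mantle fills any gap and the z_c terms cancel.
Column A: 3.07×2555 + 18.5×2833 + 19.9×2916 + (z_c − 41.47)×3262
Column B: 1.35×0 + 21.2×2756 + 8.2×ρ + (z_c − 1.35 − 29.4)×3262
The z_c×3262 term appears on both sides and cancels. Collect the known terms of each column as K = Σ(ρt)_known − 3262 × (depth of known layers): K_A = 118282.75 − 3262×41.47 = −16992.39; K_B = 58427.2 − 3262×(1.35 + 29.4) = −41879.3.
Balance: K_A = K_B + 8.2×ρ, so ρ = (K_A − K_B)/8.2 = 24886.9/8.2 = 3030 kg/m³.

3030 kg/m³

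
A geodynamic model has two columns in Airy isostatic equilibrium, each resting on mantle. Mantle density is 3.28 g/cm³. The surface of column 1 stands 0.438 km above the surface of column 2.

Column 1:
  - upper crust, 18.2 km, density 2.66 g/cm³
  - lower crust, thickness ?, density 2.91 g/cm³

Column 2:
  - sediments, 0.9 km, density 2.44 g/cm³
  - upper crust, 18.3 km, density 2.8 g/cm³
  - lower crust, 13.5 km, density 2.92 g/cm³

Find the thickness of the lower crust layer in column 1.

Take the compensation level at the base of the deeper column (depth z_c below the surface of column 1) and equate Σ ρ_i t_i down to z_c; mantle fills any gap and the z_c terms cancel.
Column 1: 18.2×2.66 + x×2.91 + (z_c − 18.2 − x)×3.28
Column 2: 0.438×0 + 0.9×2.44 + 18.3×2.8 + 13.5×2.92 + (z_c − 0.438 − 32.7)×3.28
The z_c×3.28 term appears on both sides and cancels. Collect the known terms of each column as K = Σ(ρt)_known − 3.28 × (depth of known layers): K_1 = 48.412 − 3.28×18.2 = −11.284; K_2 = 92.856 − 3.28×(0.438 + 32.7) = −15.83664.
Balance: K_1 − x×(3.28 − 2.91) = K_2, so x = (K_1 − K_2)/(3.28 − 2.91) = 4.55264/0.37 = 12.3 km.

12.3 km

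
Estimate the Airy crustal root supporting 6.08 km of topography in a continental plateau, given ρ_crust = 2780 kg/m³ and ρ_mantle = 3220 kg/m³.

For local isostatic compensation: the weight of the topography is balanced by the buoyancy of the root, ρ_c h = (ρ_m − ρ_c) r.
r = h · ρ_c / (ρ_m − ρ_c) = 6.08 km × 2780 / (3220 − 2780) = 38.4 km.

38.4 km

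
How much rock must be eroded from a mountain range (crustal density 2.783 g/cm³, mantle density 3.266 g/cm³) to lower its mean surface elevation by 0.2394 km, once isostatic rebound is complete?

Net drop Δ = e − u = e − e ρ_c/ρ_m = e (ρ_m − ρ_c)/ρ_m.
e = Δ ρ_m/(ρ_m − ρ_c) = 0.2394 km × 3.266/0.483 = 1.62 km.

1.62 km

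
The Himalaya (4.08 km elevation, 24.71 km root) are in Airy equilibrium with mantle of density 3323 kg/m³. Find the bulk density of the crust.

ρ_c h = (ρ_m − ρ_c) r → ρ_c (h + r) = ρ_m r → ρ_c = ρ_m r / (h + r).
ρ_c = 3323 × 24.71 km / (4.08 km + 24.71 km) = 2850 kg/m³.

2850 kg/m³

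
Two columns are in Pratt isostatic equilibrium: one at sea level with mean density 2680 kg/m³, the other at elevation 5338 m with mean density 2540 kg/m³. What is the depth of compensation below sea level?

96800 m

ρ_ref D = ρ (D + h) → D (ρ_ref − ρ) = ρ h.
D = ρ h/(ρ_ref − ρ) = 2540 × 5338 m/(2680 − 2540) = 96800 m.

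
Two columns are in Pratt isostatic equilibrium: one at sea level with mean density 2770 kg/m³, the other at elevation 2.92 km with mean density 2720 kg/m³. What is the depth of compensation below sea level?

ρ_ref D = ρ (D + h) → D (ρ_ref − ρ) = ρ h.
D = ρ h/(ρ_ref − ρ) = 2720 × 2.92 km/(2770 − 2720) = 159 km.

159 km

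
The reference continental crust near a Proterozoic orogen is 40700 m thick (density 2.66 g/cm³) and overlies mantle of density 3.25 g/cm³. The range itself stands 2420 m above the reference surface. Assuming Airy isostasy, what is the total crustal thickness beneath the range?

Root depth r = h ρ_c / (ρ_m − ρ_c) = 2420 m × 2.66 / 0.59 = 10910 m.
Total thickness = T + h + r = 40700 m + 2420 m + 10910 m = 54000 m.

54000 m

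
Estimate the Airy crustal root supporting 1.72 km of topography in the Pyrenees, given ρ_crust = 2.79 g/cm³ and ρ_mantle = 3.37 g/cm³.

By Archimedes' principle applied to the lithosphere: the weight of the topography is balanced by the buoyancy of the root, ρ_c h = (ρ_m − ρ_c) r.
r = h · ρ_c / (ρ_m − ρ_c) = 1.72 km × 2.79 / (3.37 − 2.79) = 8.27 km.

8.27 km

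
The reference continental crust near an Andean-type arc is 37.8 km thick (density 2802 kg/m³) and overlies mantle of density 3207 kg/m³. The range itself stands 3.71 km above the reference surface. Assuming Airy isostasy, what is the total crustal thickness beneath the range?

Root depth r = h ρ_c / (ρ_m − ρ_c) = 3.71 km × 2802 / 405 = 25.67 km.
Total thickness = T + h + r = 37.8 km + 3.71 km + 25.67 km = 67.2 km.

67.2 km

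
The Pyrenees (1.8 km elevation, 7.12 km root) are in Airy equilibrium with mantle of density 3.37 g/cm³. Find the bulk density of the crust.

ρ_c h = (ρ_m − ρ_c) r → ρ_c (h + r) = ρ_m r → ρ_c = ρ_m r / (h + r).
ρ_c = 3.37 × 7.12 km / (1.8 km + 7.12 km) = 2.69 g/cm³.

2.69 g/cm³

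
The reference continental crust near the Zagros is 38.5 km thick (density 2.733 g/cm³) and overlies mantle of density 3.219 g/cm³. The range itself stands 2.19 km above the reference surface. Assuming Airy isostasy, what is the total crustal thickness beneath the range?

Root depth r = h ρ_c / (ρ_m − ρ_c) = 2.19 km × 2.733 / 0.486 = 12.32 km.
Total thickness = T + h + r = 38.5 km + 2.19 km + 12.32 km = 53 km.

53 km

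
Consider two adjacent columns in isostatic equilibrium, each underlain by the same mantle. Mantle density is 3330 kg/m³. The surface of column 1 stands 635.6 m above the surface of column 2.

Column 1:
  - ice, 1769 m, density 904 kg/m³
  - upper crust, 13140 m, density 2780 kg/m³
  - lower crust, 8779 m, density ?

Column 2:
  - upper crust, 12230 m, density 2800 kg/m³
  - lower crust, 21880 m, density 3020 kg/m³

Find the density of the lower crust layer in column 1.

2890 kg/m³

Take the compensation level at the base of the deeper column (depth z_c below the surface of column 1) and equate Σ ρ_i t_i down to z_c; mantle fills any gap and the z_c terms cancel.
Column 1: 1769×904 + 13140×2780 + 8779×ρ + (z_c − 23688)×3330
Column 2: 635.6×0 + 12230×2800 + 21880×3020 + (z_c − 635.6 − 34110)×3330
The z_c×3330 term appears on both sides and cancels. Collect the known terms of each column as K = Σ(ρt)_known − 3330 × (depth of known layers): K_1 = 38128376 − 3330×23688 = −40752664; K_2 = 100321600 − 3330×(635.6 + 34110) = −15381248.
Balance: K_1 + 8779×ρ = K_2, so ρ = (K_2 − K_1)/8779 = 25371400/8779 = 2890 kg/m³.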